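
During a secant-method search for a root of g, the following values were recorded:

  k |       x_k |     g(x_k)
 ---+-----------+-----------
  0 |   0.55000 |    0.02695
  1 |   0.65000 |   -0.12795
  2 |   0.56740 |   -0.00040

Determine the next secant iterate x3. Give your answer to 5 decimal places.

x3 = 0.56740 − (-0.00040)·(0.56740 − 0.65000) / (-0.00040 − (-0.12795))
   = 0.56740 − (0.0000330)/(0.1275500) = 0.5671410

0.56714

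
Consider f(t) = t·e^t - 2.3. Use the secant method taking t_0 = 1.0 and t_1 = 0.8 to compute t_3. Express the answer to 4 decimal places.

f(1.0) = 0.418282, f(0.8) = -0.519567
t_2 = 0.800000 − (-0.519567)·(0.800000 − 1.000000) / (-0.519567 − 0.418282) = 0.800000 − (0.103913)/(-0.937849) = 0.910800
f(0.910800) = -0.035469
t_3 = 0.910800 − (-0.035469)·(0.910800 − 0.800000) / (-0.035469 − (-0.519567)) = 0.910800 − (-0.003930)/(0.484098) = 0.918918

0.9189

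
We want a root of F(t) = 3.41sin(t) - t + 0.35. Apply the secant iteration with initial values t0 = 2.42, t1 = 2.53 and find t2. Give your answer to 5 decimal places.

2.46963

F(2.42) = 0.1825819, F(2.53) = -0.2220730
t2 = 2.5300000 − (-0.2220730)·(2.5300000 − 2.4200000) / (-0.2220730 − 0.1825819) = 2.5300000 − (-0.0244280)/(-0.4046549) = 2.4696324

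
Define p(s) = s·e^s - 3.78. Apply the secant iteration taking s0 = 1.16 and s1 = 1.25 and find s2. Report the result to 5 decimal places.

1.17082

p(1.16) = -0.0796774, p(1.25) = 0.5829287
s2 = 1.2500000 − 0.5829287·(1.2500000 − 1.1600000) / (0.5829287 − (-0.0796774)) = 1.2500000 − (0.0524636)/(0.6626061) = 1.1708224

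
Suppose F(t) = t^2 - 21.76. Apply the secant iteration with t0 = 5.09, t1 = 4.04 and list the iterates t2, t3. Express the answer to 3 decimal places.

F(5.09) = 4.14810, F(4.04) = -5.43840
t2 = 4.04000 − (-5.43840)·(4.04000 − 5.09000) / (-5.43840 − 4.14810) = 4.04000 − (5.71032)/(-9.58650) = 4.63566
F(4.63566) = -0.27063
t3 = 4.63566 − (-0.27063)·(4.63566 − 4.04000) / (-0.27063 − (-5.43840)) = 4.63566 − (-0.16121)/(5.16777) = 4.66686

4.636, 4.667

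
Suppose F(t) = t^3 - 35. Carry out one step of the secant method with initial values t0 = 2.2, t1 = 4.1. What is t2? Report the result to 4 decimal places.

2.9940

F(2.2) = -24.352000, F(4.1) = 33.921000
t2 = 4.100000 − 33.921000·(4.100000 − 2.200000) / (33.921000 − (-24.352000)) = 4.100000 − (64.449900)/(58.273000) = 2.994001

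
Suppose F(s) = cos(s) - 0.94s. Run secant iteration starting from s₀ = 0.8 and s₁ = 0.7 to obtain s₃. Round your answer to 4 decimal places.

0.7664

F(0.8) = -0.055293, F(0.7) = 0.106842
s₂ = 0.700000 − 0.106842·(0.700000 − 0.800000) / (0.106842 − (-0.055293)) = 0.700000 − (-0.010684)/(0.162135) = 0.765897
F(0.765897) = 0.000818
s₃ = 0.765897 − 0.000818·(0.765897 − 0.700000) / (0.000818 − 0.106842) = 0.765897 − (0.000054)/(-0.106024) = 0.766405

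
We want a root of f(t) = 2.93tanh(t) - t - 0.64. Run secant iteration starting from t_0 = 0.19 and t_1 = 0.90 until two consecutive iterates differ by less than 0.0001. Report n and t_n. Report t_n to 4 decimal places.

f(0.19) = -0.279904, f(0.90) = 0.558753
t_2 = 0.900000 − 0.558753·(0.710000)/(0.838656) = 0.426964;  |Δ| = 0.473036
f(0.426964) = 0.113185
t_3 = 0.426964 − 0.113185·(-0.473036)/(-0.445568) = 0.306802;  |Δ| = 0.120162
f(0.306802) = -0.075053
t_4 = 0.306802 − (-0.075053)·(-0.120162)/(-0.188238) = 0.354713;  |Δ| = 0.047910
f(0.354713) = 0.003094
t_5 = 0.354713 − 0.003094·(0.047910)/(0.078147) = 0.352816;  |Δ| = 0.001897
f(0.352816) = 0.000074
t_6 = 0.352816 − 0.000074·(-0.001897)/(-0.003020) = 0.352769;  |Δ| = 0.000047
|t_6 − t_5| = 0.000047 < 0.0001

n = 6, t_n = 0.3528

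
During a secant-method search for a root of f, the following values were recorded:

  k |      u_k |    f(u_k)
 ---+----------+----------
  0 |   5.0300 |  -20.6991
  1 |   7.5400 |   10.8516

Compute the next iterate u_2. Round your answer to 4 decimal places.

u_2 = 7.5400 − 10.8516·(7.5400 − 5.0300) / (10.8516 − (-20.6991))
   = 7.5400 − (27.237516)/(31.550700) = 6.676706

6.6767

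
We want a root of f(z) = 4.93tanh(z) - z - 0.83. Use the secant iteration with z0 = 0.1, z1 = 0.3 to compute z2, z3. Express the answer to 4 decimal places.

0.2178, 0.2152

f(0.1) = -0.438637, f(0.3) = 0.306171
z2 = 0.300000 − 0.306171·(0.300000 − 0.100000) / (0.306171 − (-0.438637)) = 0.300000 − (0.061234)/(0.744808) = 0.217785
f(0.217785) = 0.009237
z3 = 0.217785 − 0.009237·(0.217785 − 0.300000) / (0.009237 − 0.306171) = 0.217785 − (-0.000759)/(-0.296934) = 0.215228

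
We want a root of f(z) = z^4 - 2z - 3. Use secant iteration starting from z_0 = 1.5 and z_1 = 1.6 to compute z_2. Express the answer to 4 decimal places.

1.5726

f(1.5) = -0.937500, f(1.6) = 0.353600
z_2 = 1.600000 − 0.353600·(1.600000 − 1.500000) / (0.353600 − (-0.937500)) = 1.600000 − (0.035360)/(1.291100) = 1.572613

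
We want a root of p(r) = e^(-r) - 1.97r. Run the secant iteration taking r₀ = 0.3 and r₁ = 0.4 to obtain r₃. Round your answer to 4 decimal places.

0.3557

p(0.3) = 0.149818, p(0.4) = -0.117680
r₂ = 0.400000 − (-0.117680)·(0.400000 − 0.300000) / (-0.117680 − 0.149818) = 0.400000 − (-0.011768)/(-0.267498) = 0.356007
p(0.356007) = -0.000867
r₃ = 0.356007 − (-0.000867)·(0.356007 − 0.400000) / (-0.000867 − (-0.117680)) = 0.356007 − (0.000038)/(0.116813) = 0.355681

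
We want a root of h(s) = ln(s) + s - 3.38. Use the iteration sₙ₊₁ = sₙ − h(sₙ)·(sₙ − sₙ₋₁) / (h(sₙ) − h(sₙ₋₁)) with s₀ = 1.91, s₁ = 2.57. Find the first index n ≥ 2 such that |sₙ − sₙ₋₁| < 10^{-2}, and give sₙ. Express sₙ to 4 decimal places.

h(1.91) = -0.822897, h(2.57) = 0.133906
s₂ = 2.570000 − 0.133906·(0.660000)/(0.956803) = 2.477632;  |Δ| = 0.092368
h(2.477632) = 0.004935
s₃ = 2.477632 − 0.004935·(-0.092368)/(-0.128971) = 2.474097;  |Δ| = 0.003535
|s₃ − s₂| = 0.003535 < 10^{-2}

n = 3, sₙ = 2.4741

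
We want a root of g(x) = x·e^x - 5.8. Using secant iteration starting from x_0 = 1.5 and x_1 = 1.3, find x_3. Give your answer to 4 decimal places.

g(1.5) = 0.922534, g(1.3) = -1.029914
x_2 = 1.300000 − (-1.029914)·(1.300000 − 1.500000) / (-1.029914 − 0.922534) = 1.300000 − (0.205983)/(-1.952448) = 1.405500
g(1.405500) = -0.068984
x_3 = 1.405500 − (-0.068984)·(1.405500 − 1.300000) / (-0.068984 − (-1.029914)) = 1.405500 − (-0.007278)/(0.960930) = 1.413074

1.4131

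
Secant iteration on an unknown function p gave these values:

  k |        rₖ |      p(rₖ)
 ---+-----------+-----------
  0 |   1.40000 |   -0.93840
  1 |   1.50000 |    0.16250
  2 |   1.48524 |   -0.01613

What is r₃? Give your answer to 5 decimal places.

1.48657

r₃ = 1.48524 − (-0.01613)·(1.48524 − 1.50000) / (-0.01613 − 0.16250)
   = 1.48524 − (0.0002381)/(-0.1786300) = 1.4865728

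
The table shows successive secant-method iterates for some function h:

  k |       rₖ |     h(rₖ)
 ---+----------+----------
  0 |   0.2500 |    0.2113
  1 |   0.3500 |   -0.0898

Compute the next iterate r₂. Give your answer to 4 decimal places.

r₂ = 0.3500 − (-0.0898)·(0.3500 − 0.2500) / (-0.0898 − 0.2113)
   = 0.3500 − (-0.008980)/(-0.301100) = 0.320176

0.3202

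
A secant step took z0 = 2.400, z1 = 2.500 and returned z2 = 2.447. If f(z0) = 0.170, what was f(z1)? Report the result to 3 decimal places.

The secant line through (2.400, 0.170) and (2.500, f(z1)) crosses zero at z2 = 2.447.
So (2.400, 0.170), (2.500, f(z1)), (2.447, 0) are collinear:
f(z1) = 0.170 · (2.500 − 2.447) / (2.400 − 2.447) = 0.170 · (0.05300)/(-0.04700) = -0.19170

-0.192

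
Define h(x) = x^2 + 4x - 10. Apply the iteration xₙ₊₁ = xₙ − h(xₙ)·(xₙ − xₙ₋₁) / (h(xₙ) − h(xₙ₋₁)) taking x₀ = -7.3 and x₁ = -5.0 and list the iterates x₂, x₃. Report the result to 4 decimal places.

-5.6024, -5.7573

h(-7.3) = 14.090000, h(-5.0) = -5.000000
x₂ = -5.000000 − (-5.000000)·(-5.000000 − (-7.300000)) / (-5.000000 − 14.090000) = -5.000000 − (-11.500000)/(-19.090000) = -5.602410
h(-5.602410) = -1.022645
x₃ = -5.602410 − (-1.022645)·(-5.602410 − (-5.000000)) / (-1.022645 − (-5.000000)) = -5.602410 − (0.616051)/(3.977355) = -5.757299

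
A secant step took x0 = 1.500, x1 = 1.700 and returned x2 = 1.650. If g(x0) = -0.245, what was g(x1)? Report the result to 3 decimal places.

0.082

The secant line through (1.500, -0.245) and (1.700, g(x1)) crosses zero at x2 = 1.650.
So (1.500, -0.245), (1.700, g(x1)), (1.650, 0) are collinear:
g(x1) = -0.245 · (1.700 − 1.650) / (1.500 − 1.650) = -0.245 · (0.05000)/(-0.15000) = 0.08167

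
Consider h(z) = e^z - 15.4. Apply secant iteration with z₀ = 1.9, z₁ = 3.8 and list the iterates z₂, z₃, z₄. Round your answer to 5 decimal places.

h(1.9) = -8.7141056, h(3.8) = 29.3011845
z₂ = 3.8000000 − 29.3011845·(3.8000000 − 1.9000000) / (29.3011845 − (-8.7141056)) = 3.8000000 − (55.6722505)/(38.0152901) = 2.3355300
h(2.3355300) = -5.0650637
z₃ = 2.3355300 − (-5.0650637)·(2.3355300 − 3.8000000) / (-5.0650637 − 29.3011845) = 2.3355300 − (7.4176336)/(-34.3662482) = 2.5513707
h(2.5513707) = -2.5753296
z₄ = 2.5513707 − (-2.5753296)·(2.5513707 − 2.3355300) / (-2.5753296 − (-5.0650637)) = 2.5513707 − (-0.5558608)/(2.4897341) = 2.7746318

2.33553, 2.55137, 2.77463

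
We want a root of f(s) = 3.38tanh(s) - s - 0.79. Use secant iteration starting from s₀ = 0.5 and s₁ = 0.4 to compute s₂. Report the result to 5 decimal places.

0.34698

f(0.5) = 0.2719560, f(0.4) = 0.0942275
s₂ = 0.4000000 − 0.0942275·(0.4000000 − 0.5000000) / (0.0942275 − 0.2719560) = 0.4000000 − (-0.0094227)/(-0.1777285) = 0.3469823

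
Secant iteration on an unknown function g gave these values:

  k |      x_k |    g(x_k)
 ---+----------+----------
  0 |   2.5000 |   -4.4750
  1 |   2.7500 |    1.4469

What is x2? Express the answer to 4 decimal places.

2.6889

x2 = 2.7500 − 1.4469·(2.7500 − 2.5000) / (1.4469 − (-4.4750))
   = 2.7500 − (0.361725)/(5.921900) = 2.688917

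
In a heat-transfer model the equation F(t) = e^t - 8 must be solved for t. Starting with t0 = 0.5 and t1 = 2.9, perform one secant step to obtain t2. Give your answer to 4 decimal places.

1.4224

F(0.5) = -6.351279, F(2.9) = 10.174145
t2 = 2.900000 − 10.174145·(2.900000 − 0.500000) / (10.174145 − (-6.351279)) = 2.900000 − (24.417949)/(16.525424) = 1.422401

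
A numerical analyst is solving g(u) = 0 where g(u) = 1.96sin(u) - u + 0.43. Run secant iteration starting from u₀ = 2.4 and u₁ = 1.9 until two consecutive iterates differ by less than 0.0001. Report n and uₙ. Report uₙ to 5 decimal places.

g(2.4) = -0.6460922, g(1.9) = 0.3847482
u₂ = 1.9000000 − 0.3847482·(-0.5000000)/(1.0308403) = 2.0866187;  |Δ| = 0.1866187
g(2.0866187) = 0.0483606
u₃ = 2.0866187 − 0.0483606·(0.1866187)/(-0.3363876) = 2.1134478;  |Δ| = 0.0268291
g(2.1134478) = -0.0050167
u₄ = 2.1134478 − (-0.0050167)·(0.0268291)/(-0.0533772) = 2.1109263;  |Δ| = 0.0025215
g(2.1109263) = 0.0000517
u₅ = 2.1109263 − 0.0000517·(-0.0025215)/(0.0050684) = 2.1109520;  |Δ| = 0.0000257
|u₅ − u₄| = 0.0000257 < 0.0001

n = 5, uₙ = 2.11095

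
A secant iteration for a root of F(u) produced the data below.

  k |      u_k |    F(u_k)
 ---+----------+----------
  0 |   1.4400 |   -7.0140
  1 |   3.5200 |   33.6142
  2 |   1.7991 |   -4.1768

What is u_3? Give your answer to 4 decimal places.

1.9893

u_3 = 1.7991 − (-4.1768)·(1.7991 − 3.5200) / (-4.1768 − 33.6142)
   = 1.7991 − (7.187855)/(-37.791000) = 1.989300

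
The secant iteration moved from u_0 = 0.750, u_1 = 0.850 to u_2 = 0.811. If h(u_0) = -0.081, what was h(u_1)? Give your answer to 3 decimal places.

0.052

The secant line through (0.750, -0.081) and (0.850, h(u_1)) crosses zero at u_2 = 0.811.
So (0.750, -0.081), (0.850, h(u_1)), (0.811, 0) are collinear:
h(u_1) = -0.081 · (0.850 − 0.811) / (0.750 − 0.811) = -0.081 · (0.03900)/(-0.06100) = 0.05179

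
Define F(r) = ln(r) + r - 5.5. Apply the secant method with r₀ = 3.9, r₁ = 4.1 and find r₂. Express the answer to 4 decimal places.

F(3.9) = -0.239023, F(4.1) = 0.010987
r₂ = 4.100000 − 0.010987·(4.100000 − 3.900000) / (0.010987 − (-0.239023)) = 4.100000 − (0.002197)/(0.250010) = 4.091211

4.0912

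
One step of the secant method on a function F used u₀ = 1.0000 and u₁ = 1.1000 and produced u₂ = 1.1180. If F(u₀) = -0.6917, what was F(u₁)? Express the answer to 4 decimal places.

-0.1055

The secant line through (1.0000, -0.6917) and (1.1000, F(u₁)) crosses zero at u₂ = 1.1180.
So (1.0000, -0.6917), (1.1000, F(u₁)), (1.1180, 0) are collinear:
F(u₁) = -0.6917 · (1.1000 − 1.1180) / (1.0000 − 1.1180) = -0.6917 · (-0.018000)/(-0.118000) = -0.105514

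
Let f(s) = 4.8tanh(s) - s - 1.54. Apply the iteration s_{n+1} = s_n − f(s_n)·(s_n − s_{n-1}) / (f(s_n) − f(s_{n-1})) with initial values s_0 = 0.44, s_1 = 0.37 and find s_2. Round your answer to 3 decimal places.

f(0.44) = 0.00549, f(0.37) = -0.21084
s_2 = 0.37000 − (-0.21084)·(0.37000 − 0.44000) / (-0.21084 − 0.00549) = 0.37000 − (0.01476)/(-0.21633) = 0.43822

0.438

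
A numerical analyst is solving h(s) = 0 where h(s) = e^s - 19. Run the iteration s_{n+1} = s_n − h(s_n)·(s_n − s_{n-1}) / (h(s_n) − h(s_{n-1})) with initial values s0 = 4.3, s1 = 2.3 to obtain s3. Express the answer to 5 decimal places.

h(4.3) = 54.6997937, h(2.3) = -9.0258175
s2 = 2.3000000 − (-9.0258175)·(2.3000000 − 4.3000000) / (-9.0258175 − 54.6997937) = 2.3000000 − (18.0516351)/(-63.7256112) = 2.5832713
h(2.5832713) = -5.7596197
s3 = 2.5832713 − (-5.7596197)·(2.5832713 − 2.3000000) / (-5.7596197 − (-9.0258175)) = 2.5832713 − (-1.6315348)/(3.2661979) = 3.0827924

3.08279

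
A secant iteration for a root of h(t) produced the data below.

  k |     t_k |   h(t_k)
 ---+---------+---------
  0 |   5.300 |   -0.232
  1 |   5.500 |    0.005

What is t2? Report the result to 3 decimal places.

t2 = 5.500 − 0.005·(5.500 − 5.300) / (0.005 − (-0.232))
   = 5.500 − (0.00100)/(0.23700) = 5.49578

5.496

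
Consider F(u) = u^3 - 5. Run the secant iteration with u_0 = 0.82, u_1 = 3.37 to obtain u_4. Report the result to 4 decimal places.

1.9097

F(0.82) = -4.448632, F(3.37) = 33.272753
u_2 = 3.370000 − 33.272753·(3.370000 − 0.820000) / (33.272753 − (-4.448632)) = 3.370000 − (84.845520)/(37.721385) = 1.120732
F(1.120732) = -3.592317
u_3 = 1.120732 − (-3.592317)·(1.120732 − 3.370000) / (-3.592317 − 33.272753) = 1.120732 − (8.080085)/(-36.865070) = 1.339912
F(1.339912) = -2.594372
u_4 = 1.339912 − (-2.594372)·(1.339912 − 1.120732) / (-2.594372 − (-3.592317)) = 1.339912 − (-0.568634)/(0.997945) = 1.909717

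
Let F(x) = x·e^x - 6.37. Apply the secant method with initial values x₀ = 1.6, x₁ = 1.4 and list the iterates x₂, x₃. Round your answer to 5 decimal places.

1.46164, 1.46812

F(1.6) = 1.5548519, F(1.4) = -0.6927200
x₂ = 1.4000000 − (-0.6927200)·(1.4000000 − 1.6000000) / (-0.6927200 − 1.5548519) = 1.4000000 − (0.1385440)/(-2.2475719) = 1.4616416
F(1.4616416) = -0.0658897
x₃ = 1.4616416 − (-0.0658897)·(1.4616416 − 1.4000000) / (-0.0658897 − (-0.6927200)) = 1.4616416 − (-0.0040615)/(0.6268303) = 1.4681211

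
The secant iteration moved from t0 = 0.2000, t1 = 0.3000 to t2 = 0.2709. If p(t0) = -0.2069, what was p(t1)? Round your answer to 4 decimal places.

The secant line through (0.2000, -0.2069) and (0.3000, p(t1)) crosses zero at t2 = 0.2709.
So (0.2000, -0.2069), (0.3000, p(t1)), (0.2709, 0) are collinear:
p(t1) = -0.2069 · (0.3000 − 0.2709) / (0.2000 − 0.2709) = -0.2069 · (0.029100)/(-0.070900) = 0.084919

0.0849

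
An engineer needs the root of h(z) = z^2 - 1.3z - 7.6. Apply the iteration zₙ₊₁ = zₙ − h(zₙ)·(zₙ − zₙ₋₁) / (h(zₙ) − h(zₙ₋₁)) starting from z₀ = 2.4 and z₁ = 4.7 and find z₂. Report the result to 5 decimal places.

3.25517

h(2.4) = -4.9600000, h(4.7) = 8.3800000
z₂ = 4.7000000 − 8.3800000·(4.7000000 − 2.4000000) / (8.3800000 − (-4.9600000)) = 4.7000000 − (19.2740000)/(13.3400000) = 3.2551724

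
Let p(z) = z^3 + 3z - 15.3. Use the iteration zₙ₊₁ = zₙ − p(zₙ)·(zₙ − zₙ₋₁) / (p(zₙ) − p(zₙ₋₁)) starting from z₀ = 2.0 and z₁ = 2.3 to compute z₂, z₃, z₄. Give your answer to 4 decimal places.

p(2.0) = -1.300000, p(2.3) = 3.767000
z₂ = 2.300000 − 3.767000·(2.300000 − 2.000000) / (3.767000 − (-1.300000)) = 2.300000 − (1.130100)/(5.067000) = 2.076969
p(2.076969) = -0.109470
z₃ = 2.076969 − (-0.109470)·(2.076969 − 2.300000) / (-0.109470 − 3.767000) = 2.076969 − (0.024415)/(-3.876470) = 2.083267
p(2.083267) = -0.008819
z₄ = 2.083267 − (-0.008819)·(2.083267 − 2.076969) / (-0.008819 − (-0.109470)) = 2.083267 − (-0.000056)/(0.100651) = 2.083819

2.0770, 2.0833, 2.0838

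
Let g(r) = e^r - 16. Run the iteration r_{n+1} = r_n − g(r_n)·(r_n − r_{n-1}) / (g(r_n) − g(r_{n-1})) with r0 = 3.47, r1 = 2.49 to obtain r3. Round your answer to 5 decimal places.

2.78617

g(3.47) = 16.1367424, g(2.49) = -3.9387239
r2 = 2.4900000 − (-3.9387239)·(2.4900000 − 3.4700000) / (-3.9387239 − 16.1367424) = 2.4900000 − (3.8599494)/(-20.0754663) = 2.6822720
g(2.6822720) = -1.3817322
r3 = 2.6822720 − (-1.3817322)·(2.6822720 − 2.4900000) / (-1.3817322 − (-3.9387239)) = 2.6822720 − (-0.2656684)/(2.5569917) = 2.7861708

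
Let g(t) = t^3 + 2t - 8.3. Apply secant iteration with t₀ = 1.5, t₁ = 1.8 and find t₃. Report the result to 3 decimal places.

g(1.5) = -1.92500, g(1.8) = 1.13200
t₂ = 1.80000 − 1.13200·(1.80000 − 1.50000) / (1.13200 − (-1.92500)) = 1.80000 − (0.33960)/(3.05700) = 1.68891
g(1.68891) = -0.10470
t₃ = 1.68891 − (-0.10470)·(1.68891 − 1.80000) / (-0.10470 − 1.13200) = 1.68891 − (0.01163)/(-1.23670) = 1.69832

1.698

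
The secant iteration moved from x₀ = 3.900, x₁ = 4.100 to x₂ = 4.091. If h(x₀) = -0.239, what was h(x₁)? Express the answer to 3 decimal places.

0.011

The secant line through (3.900, -0.239) and (4.100, h(x₁)) crosses zero at x₂ = 4.091.
So (3.900, -0.239), (4.100, h(x₁)), (4.091, 0) are collinear:
h(x₁) = -0.239 · (4.100 − 4.091) / (3.900 − 4.091) = -0.239 · (0.00900)/(-0.19100) = 0.01126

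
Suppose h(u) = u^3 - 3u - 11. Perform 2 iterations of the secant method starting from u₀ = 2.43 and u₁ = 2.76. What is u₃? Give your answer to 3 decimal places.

2.668

h(2.43) = -3.94109, h(2.76) = 1.74458
u₂ = 2.76000 − 1.74458·(2.76000 − 2.43000) / (1.74458 − (-3.94109)) = 2.76000 − (0.57571)/(5.68567) = 2.65874
h(2.65874) = -0.18179
u₃ = 2.65874 − (-0.18179)·(2.65874 − 2.76000) / (-0.18179 − 1.74458) = 2.65874 − (0.01841)/(-1.92637) = 2.66830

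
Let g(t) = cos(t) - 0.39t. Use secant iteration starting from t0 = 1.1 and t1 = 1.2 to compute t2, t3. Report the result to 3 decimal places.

g(1.1) = 0.02460, g(1.2) = -0.10564
t2 = 1.20000 − (-0.10564)·(1.20000 − 1.10000) / (-0.10564 − 0.02460) = 1.20000 − (-0.01056)/(-0.13024) = 1.11889
g(1.11889) = 0.00032
t3 = 1.11889 − 0.00032·(1.11889 − 1.20000) / (0.00032 − (-0.10564)) = 1.11889 − (-0.00003)/(0.10596) = 1.11913

1.119, 1.119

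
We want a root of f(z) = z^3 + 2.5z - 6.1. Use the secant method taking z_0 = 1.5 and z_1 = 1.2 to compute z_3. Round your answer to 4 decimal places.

f(1.5) = 1.025000, f(1.2) = -1.372000
z_2 = 1.200000 − (-1.372000)·(1.200000 − 1.500000) / (-1.372000 − 1.025000) = 1.200000 − (0.411600)/(-2.397000) = 1.371715
f(1.371715) = -0.089694
z_3 = 1.371715 − (-0.089694)·(1.371715 − 1.200000) / (-0.089694 − (-1.372000)) = 1.371715 − (-0.015402)/(1.282306) = 1.383726

1.3837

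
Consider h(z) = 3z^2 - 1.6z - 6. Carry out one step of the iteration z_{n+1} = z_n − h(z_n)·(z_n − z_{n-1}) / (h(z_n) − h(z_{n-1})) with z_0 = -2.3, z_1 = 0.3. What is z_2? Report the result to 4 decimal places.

h(-2.3) = 13.550000, h(0.3) = -6.210000
z_2 = 0.300000 − (-6.210000)·(0.300000 − (-2.300000)) / (-6.210000 − 13.550000) = 0.300000 − (-16.146000)/(-19.760000) = -0.517105

-0.5171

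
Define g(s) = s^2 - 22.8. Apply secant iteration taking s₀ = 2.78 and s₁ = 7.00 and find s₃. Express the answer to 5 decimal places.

g(2.78) = -15.0716000, g(7.00) = 26.2000000
s₂ = 7.0000000 − 26.2000000·(7.0000000 − 2.7800000) / (26.2000000 − (-15.0716000)) = 7.0000000 − (110.5640000)/(41.2716000) = 4.3210634
g(4.3210634) = -4.1284111
s₃ = 4.3210634 − (-4.1284111)·(4.3210634 − 7.0000000) / (-4.1284111 − 26.2000000) = 4.3210634 − (11.0597517)/(-30.3284111) = 4.6857298

4.68573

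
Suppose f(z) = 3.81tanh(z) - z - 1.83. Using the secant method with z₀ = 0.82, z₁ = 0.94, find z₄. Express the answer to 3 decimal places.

0.901

f(0.82) = -0.07798, f(0.94) = 0.03120
z₂ = 0.94000 − 0.03120·(0.94000 − 0.82000) / (0.03120 − (-0.07798)) = 0.94000 − (0.00374)/(0.10918) = 0.90571
f(0.90571) = 0.00394
z₃ = 0.90571 − 0.00394·(0.90571 − 0.94000) / (0.00394 − 0.03120) = 0.90571 − (-0.00013)/(-0.02726) = 0.90076
f(0.90076) = -0.00026
z₄ = 0.90076 − (-0.00026)·(0.90076 − 0.90571) / (-0.00026 − 0.00394) = 0.90076 − (0.00000)/(-0.00419) = 0.90106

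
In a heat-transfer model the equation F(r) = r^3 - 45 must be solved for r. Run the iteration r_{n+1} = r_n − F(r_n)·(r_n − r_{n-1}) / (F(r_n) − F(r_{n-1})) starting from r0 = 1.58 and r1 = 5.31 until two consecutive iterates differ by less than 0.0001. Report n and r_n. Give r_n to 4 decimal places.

n = 8, r_n = 3.5569

F(1.58) = -41.055688, F(5.31) = 104.721291
r2 = 5.310000 − 104.721291·(3.730000)/(145.776979) = 2.630493;  |Δ| = 2.679507
F(2.630493) = -26.798318
r3 = 2.630493 − (-26.798318)·(-2.679507)/(-131.519609) = 3.176467;  |Δ| = 0.545974
F(3.176467) = -12.949628
r4 = 3.176467 − (-12.949628)·(0.545974)/(13.848690) = 3.686996;  |Δ| = 0.510529
F(3.686996) = 5.120808
r5 = 3.686996 − 5.120808·(0.510529)/(18.070437) = 3.542322;  |Δ| = 0.144674
F(3.542322) = -0.550775
r6 = 3.542322 − (-0.550775)·(-0.144674)/(-5.671583) = 3.556372;  |Δ| = 0.014049
F(3.556372) = -0.019794
r7 = 3.556372 − (-0.019794)·(0.014049)/(0.530981) = 3.556895;  |Δ| = 0.000524
F(3.556895) = 0.000081
r8 = 3.556895 − 0.000081·(0.000524)/(0.019875) = 3.556893;  |Δ| = 0.000002
|r8 − r7| = 0.000002 < 0.0001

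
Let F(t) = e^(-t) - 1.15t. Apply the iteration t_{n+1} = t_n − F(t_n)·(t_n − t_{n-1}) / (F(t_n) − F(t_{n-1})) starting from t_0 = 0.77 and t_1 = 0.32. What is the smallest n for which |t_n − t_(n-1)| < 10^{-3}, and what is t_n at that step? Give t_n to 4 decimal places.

F(0.77) = -0.422487, F(0.32) = 0.358149
t_2 = 0.320000 − 0.358149·(-0.450000)/(0.780636) = 0.526456;  |Δ| = 0.206456
F(0.526456) = -0.014730
t_3 = 0.526456 − (-0.014730)·(0.206456)/(-0.372879) = 0.518300;  |Δ| = 0.008156
F(0.518300) = -0.000514
t_4 = 0.518300 − (-0.000514)·(-0.008156)/(0.014216) = 0.518006;  |Δ| = 0.000295
|t_4 − t_3| = 0.000295 < 10^{-3}

n = 4, t_n = 0.5180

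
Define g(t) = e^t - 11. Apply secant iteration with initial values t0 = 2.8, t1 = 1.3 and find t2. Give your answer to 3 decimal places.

g(2.8) = 5.44465, g(1.3) = -7.33070
t2 = 1.30000 − (-7.33070)·(1.30000 − 2.80000) / (-7.33070 − 5.44465) = 1.30000 − (10.99605)/(-12.77535) = 2.16072

2.161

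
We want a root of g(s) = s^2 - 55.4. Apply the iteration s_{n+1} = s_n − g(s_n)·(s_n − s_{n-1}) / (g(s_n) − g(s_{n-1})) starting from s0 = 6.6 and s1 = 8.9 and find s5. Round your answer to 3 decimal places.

7.443

g(6.6) = -11.84000, g(8.9) = 23.81000
s2 = 8.90000 − 23.81000·(8.90000 − 6.60000) / (23.81000 − (-11.84000)) = 8.90000 − (54.76300)/(35.65000) = 7.36387
g(7.36387) = -1.17340
s3 = 7.36387 − (-1.17340)·(7.36387 − 8.90000) / (-1.17340 − 23.81000) = 7.36387 − (1.80250)/(-24.98340) = 7.43602
g(7.43602) = -0.10562
s4 = 7.43602 − (-0.10562)·(7.43602 − 7.36387) / (-0.10562 − (-1.17340)) = 7.43602 − (-0.00762)/(1.06778) = 7.44316
g(7.44316) = 0.00057
s5 = 7.44316 − 0.00057·(7.44316 − 7.43602) / (0.00057 − (-0.10562)) = 7.44316 − (0.00000)/(0.10619) = 7.44312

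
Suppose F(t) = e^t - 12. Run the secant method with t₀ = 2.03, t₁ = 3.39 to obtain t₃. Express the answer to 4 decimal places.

F(2.03) = -4.385914, F(3.39) = 17.665952
t₂ = 3.390000 − 17.665952·(3.390000 − 2.030000) / (17.665952 − (-4.385914)) = 3.390000 − (24.025695)/(22.051866) = 2.300492
F(2.300492) = -2.020914
t₃ = 2.300492 − (-2.020914)·(2.300492 − 3.390000) / (-2.020914 − 17.665952) = 2.300492 − (2.201803)/(-19.686866) = 2.412333

2.4123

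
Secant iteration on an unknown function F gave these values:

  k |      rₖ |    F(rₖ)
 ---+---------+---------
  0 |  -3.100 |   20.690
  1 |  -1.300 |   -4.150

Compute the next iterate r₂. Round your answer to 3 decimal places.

-1.601

r₂ = -1.300 − (-4.150)·(-1.300 − (-3.100)) / (-4.150 − 20.690)
   = -1.300 − (-7.47000)/(-24.84000) = -1.60072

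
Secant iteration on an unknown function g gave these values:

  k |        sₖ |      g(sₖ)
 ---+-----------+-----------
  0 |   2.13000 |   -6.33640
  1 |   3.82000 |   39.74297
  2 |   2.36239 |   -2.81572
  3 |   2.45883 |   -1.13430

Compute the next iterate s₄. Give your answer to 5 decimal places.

s₄ = 2.45883 − (-1.13430)·(2.45883 − 2.36239) / (-1.13430 − (-2.81572))
   = 2.45883 − (-0.1093919)/(1.6814200) = 2.5238892

2.52389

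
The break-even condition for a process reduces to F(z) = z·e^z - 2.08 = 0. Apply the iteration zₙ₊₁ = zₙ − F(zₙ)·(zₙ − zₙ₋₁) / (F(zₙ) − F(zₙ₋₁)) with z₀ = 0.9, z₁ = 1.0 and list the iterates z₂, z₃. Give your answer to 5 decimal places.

0.87352, 0.87102

F(0.9) = 0.1336428, F(1.0) = 0.6382818
z₂ = 1.0000000 − 0.6382818·(1.0000000 − 0.9000000) / (0.6382818 − 0.1336428) = 1.0000000 − (0.0638282)/(0.5046390) = 0.8735171
F(0.8735171) = 0.0123538
z₃ = 0.8735171 − 0.0123538·(0.8735171 − 1.0000000) / (0.0123538 − 0.6382818) = 0.8735171 − (-0.0015625)/(-0.6259281) = 0.8710208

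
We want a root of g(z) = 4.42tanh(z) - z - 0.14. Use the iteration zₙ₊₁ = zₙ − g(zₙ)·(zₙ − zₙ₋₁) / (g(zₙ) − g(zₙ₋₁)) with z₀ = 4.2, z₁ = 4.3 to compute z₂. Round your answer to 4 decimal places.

4.2783

g(4.2) = 0.078013, g(4.3) = -0.021627
z₂ = 4.300000 − (-0.021627)·(4.300000 − 4.200000) / (-0.021627 − 0.078013) = 4.300000 − (-0.002163)/(-0.099640) = 4.278295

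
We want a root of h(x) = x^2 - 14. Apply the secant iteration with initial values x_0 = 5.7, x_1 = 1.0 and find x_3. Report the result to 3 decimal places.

h(5.7) = 18.49000, h(1.0) = -13.00000
x_2 = 1.00000 − (-13.00000)·(1.00000 − 5.70000) / (-13.00000 − 18.49000) = 1.00000 − (61.10000)/(-31.49000) = 2.94030
h(2.94030) = -5.35464
x_3 = 2.94030 − (-5.35464)·(2.94030 − 1.00000) / (-5.35464 − (-13.00000)) = 2.94030 − (-10.38961)/(7.64536) = 4.29924

4.299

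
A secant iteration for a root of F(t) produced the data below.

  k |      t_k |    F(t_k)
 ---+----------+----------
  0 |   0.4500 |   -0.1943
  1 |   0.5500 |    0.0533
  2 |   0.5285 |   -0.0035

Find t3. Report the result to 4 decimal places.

0.5298

t3 = 0.5285 − (-0.0035)·(0.5285 − 0.5500) / (-0.0035 − 0.0533)
   = 0.5285 − (0.000075)/(-0.056800) = 0.529825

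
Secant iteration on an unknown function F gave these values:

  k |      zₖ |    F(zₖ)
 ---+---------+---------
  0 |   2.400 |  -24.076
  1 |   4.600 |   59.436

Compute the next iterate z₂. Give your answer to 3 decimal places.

z₂ = 4.600 − 59.436·(4.600 − 2.400) / (59.436 − (-24.076))
   = 4.600 − (130.75920)/(83.51200) = 3.03425

3.034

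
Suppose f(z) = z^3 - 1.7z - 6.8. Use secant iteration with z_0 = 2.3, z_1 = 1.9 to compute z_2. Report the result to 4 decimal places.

2.1741

f(2.3) = 1.457000, f(1.9) = -3.171000
z_2 = 1.900000 − (-3.171000)·(1.900000 − 2.300000) / (-3.171000 − 1.457000) = 1.900000 − (1.268400)/(-4.628000) = 2.174071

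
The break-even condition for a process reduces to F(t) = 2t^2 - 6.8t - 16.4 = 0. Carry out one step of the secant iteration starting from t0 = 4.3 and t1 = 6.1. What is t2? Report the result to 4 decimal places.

4.9186

F(4.3) = -8.660000, F(6.1) = 16.540000
t2 = 6.100000 − 16.540000·(6.100000 − 4.300000) / (16.540000 − (-8.660000)) = 6.100000 − (29.772000)/(25.200000) = 4.918571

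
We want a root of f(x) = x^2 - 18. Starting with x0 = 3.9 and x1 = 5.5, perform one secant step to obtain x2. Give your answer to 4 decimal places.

f(3.9) = -2.790000, f(5.5) = 12.250000
x2 = 5.500000 − 12.250000·(5.500000 − 3.900000) / (12.250000 − (-2.790000)) = 5.500000 − (19.600000)/(15.040000) = 4.196809

4.1968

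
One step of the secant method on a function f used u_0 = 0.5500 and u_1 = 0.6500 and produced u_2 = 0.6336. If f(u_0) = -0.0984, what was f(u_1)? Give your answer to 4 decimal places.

0.0193

The secant line through (0.5500, -0.0984) and (0.6500, f(u_1)) crosses zero at u_2 = 0.6336.
So (0.5500, -0.0984), (0.6500, f(u_1)), (0.6336, 0) are collinear:
f(u_1) = -0.0984 · (0.6500 − 0.6336) / (0.5500 − 0.6336) = -0.0984 · (0.016400)/(-0.083600) = 0.019303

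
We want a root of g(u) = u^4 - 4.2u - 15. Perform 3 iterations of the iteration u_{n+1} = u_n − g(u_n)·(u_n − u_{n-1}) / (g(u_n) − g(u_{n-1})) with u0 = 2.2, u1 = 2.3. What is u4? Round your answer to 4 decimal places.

g(2.2) = -0.814400, g(2.3) = 3.324100
u2 = 2.300000 − 3.324100·(2.300000 − 2.200000) / (3.324100 − (-0.814400)) = 2.300000 − (0.332410)/(4.138500) = 2.219679
g(2.219679) = -0.047585
u3 = 2.219679 − (-0.047585)·(2.219679 − 2.300000) / (-0.047585 − 3.324100) = 2.219679 − (0.003822)/(-3.371685) = 2.220812
g(2.220812) = -0.002719
u4 = 2.220812 − (-0.002719)·(2.220812 − 2.219679) / (-0.002719 − (-0.047585)) = 2.220812 − (-0.000003)/(0.044866) = 2.220881

2.2209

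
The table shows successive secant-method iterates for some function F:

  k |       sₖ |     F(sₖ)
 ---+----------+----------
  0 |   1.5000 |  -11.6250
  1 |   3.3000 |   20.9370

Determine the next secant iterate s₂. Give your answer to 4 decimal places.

s₂ = 3.3000 − 20.9370·(3.3000 − 1.5000) / (20.9370 − (-11.6250))
   = 3.3000 − (37.686600)/(32.562000) = 2.142620

2.1426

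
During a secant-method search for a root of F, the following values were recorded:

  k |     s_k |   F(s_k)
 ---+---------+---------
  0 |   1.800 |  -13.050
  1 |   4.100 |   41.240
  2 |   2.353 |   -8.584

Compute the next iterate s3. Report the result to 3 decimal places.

s3 = 2.353 − (-8.584)·(2.353 − 4.100) / (-8.584 − 41.240)
   = 2.353 − (14.99625)/(-49.82400) = 2.65398

2.654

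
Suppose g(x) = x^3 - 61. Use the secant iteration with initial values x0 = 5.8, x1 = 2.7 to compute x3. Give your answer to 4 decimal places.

g(5.8) = 134.112000, g(2.7) = -41.317000
x2 = 2.700000 − (-41.317000)·(2.700000 − 5.800000) / (-41.317000 − 134.112000) = 2.700000 − (128.082700)/(-175.429000) = 3.430111
g(3.430111) = -20.642464
x3 = 3.430111 − (-20.642464)·(3.430111 − 2.700000) / (-20.642464 − (-41.317000)) = 3.430111 − (-15.071297)/(20.674536) = 4.159090

4.1591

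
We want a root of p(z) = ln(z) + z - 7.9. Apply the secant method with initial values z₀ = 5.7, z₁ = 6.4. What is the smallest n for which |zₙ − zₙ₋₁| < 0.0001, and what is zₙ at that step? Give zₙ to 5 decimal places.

p(5.7) = -0.4595338, p(6.4) = 0.3562980
z₂ = 6.4000000 − 0.3562980·(0.7000000)/(0.8158318) = 6.0942892;  |Δ| = 0.3057108
p(6.0942892) = 0.0016413
z₃ = 6.0942892 − 0.0016413·(-0.3057108)/(-0.3546566) = 6.0928744;  |Δ| = 0.0014148
p(6.0928744) = -0.0000057
z₄ = 6.0928744 − (-0.0000057)·(-0.0014148)/(-0.0016470) = 6.0928792;  |Δ| = 0.0000049
|z₄ − z₃| = 0.0000049 < 0.0001

n = 4, zₙ = 6.09288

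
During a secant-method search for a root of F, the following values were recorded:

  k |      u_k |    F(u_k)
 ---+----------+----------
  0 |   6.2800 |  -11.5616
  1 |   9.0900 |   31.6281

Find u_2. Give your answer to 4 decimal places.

7.0322

u_2 = 9.0900 − 31.6281·(9.0900 − 6.2800) / (31.6281 − (-11.5616))
   = 9.0900 − (88.874961)/(43.189700) = 7.032219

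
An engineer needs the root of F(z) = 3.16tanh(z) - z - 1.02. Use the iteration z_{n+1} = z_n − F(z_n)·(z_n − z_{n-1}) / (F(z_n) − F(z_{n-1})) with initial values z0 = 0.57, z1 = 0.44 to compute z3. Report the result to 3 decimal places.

F(0.57) = 0.03854, F(0.44) = -0.15288
z2 = 0.44000 − (-0.15288)·(0.44000 − 0.57000) / (-0.15288 − 0.03854) = 0.44000 − (0.01987)/(-0.19142) = 0.54383
F(0.54383) = 0.00315
z3 = 0.54383 − 0.00315·(0.54383 − 0.44000) / (0.00315 − (-0.15288)) = 0.54383 − (0.00033)/(0.15604) = 0.54173

0.542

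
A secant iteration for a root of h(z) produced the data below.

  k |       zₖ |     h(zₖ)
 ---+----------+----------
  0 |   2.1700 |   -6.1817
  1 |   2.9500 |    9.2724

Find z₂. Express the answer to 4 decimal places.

z₂ = 2.9500 − 9.2724·(2.9500 − 2.1700) / (9.2724 − (-6.1817))
   = 2.9500 − (7.232472)/(15.454100) = 2.482003

2.4820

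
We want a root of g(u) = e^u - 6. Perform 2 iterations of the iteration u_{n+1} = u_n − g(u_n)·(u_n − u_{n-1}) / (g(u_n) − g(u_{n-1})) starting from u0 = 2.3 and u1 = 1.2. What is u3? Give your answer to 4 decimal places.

1.8415

g(2.3) = 3.974182, g(1.2) = -2.679883
u2 = 1.200000 − (-2.679883)·(1.200000 − 2.300000) / (-2.679883 − 3.974182) = 1.200000 − (2.947871)/(-6.654066) = 1.643018
g(1.643018) = -0.829248
u3 = 1.643018 − (-0.829248)·(1.643018 − 1.200000) / (-0.829248 − (-2.679883)) = 1.643018 − (-0.367372)/(1.850635) = 1.841529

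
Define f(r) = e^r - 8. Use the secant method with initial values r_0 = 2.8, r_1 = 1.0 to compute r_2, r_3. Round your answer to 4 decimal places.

f(2.8) = 8.444647, f(1.0) = -5.281718
r_2 = 1.000000 − (-5.281718)·(1.000000 − 2.800000) / (-5.281718 − 8.444647) = 1.000000 − (9.507093)/(-13.726365) = 1.692615
f(1.692615) = -2.566326
r_3 = 1.692615 − (-2.566326)·(1.692615 − 1.000000) / (-2.566326 − (-5.281718)) = 1.692615 − (-1.777477)/(2.715392) = 2.347209

1.6926, 2.3472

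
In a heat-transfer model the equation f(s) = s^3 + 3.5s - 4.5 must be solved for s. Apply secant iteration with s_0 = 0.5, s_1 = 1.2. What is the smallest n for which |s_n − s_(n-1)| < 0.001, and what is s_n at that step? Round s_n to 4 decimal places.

f(0.5) = -2.625000, f(1.2) = 1.428000
s_2 = 1.200000 − 1.428000·(0.700000)/(4.053000) = 0.953368;  |Δ| = 0.246632
f(0.953368) = -0.296687
s_3 = 0.953368 − (-0.296687)·(-0.246632)/(-1.724687) = 0.995794;  |Δ| = 0.042427
f(0.995794) = -0.027283
s_4 = 0.995794 − (-0.027283)·(0.042427)/(0.269403) = 1.000091;  |Δ| = 0.004297
f(1.000091) = 0.000592
s_5 = 1.000091 − 0.000592·(0.004297)/(0.027876) = 1.000000;  |Δ| = 0.000091
|s_5 − s_4| = 0.000091 < 0.001

n = 5, s_n = 1.0000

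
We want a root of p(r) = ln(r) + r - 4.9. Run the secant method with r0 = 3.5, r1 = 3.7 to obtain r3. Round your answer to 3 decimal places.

3.615

p(3.5) = -0.14724, p(3.7) = 0.10833
r2 = 3.70000 − 0.10833·(3.70000 − 3.50000) / (0.10833 − (-0.14724)) = 3.70000 − (0.02167)/(0.25557) = 3.61522
p(3.61522) = 0.00038
r3 = 3.61522 − 0.00038·(3.61522 − 3.70000) / (0.00038 − 0.10833) = 3.61522 − (-0.00003)/(-0.10796) = 3.61493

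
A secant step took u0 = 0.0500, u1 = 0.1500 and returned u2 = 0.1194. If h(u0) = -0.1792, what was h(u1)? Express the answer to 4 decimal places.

0.0790

The secant line through (0.0500, -0.1792) and (0.1500, h(u1)) crosses zero at u2 = 0.1194.
So (0.0500, -0.1792), (0.1500, h(u1)), (0.1194, 0) are collinear:
h(u1) = -0.1792 · (0.1500 − 0.1194) / (0.0500 − 0.1194) = -0.1792 · (0.030600)/(-0.069400) = 0.079013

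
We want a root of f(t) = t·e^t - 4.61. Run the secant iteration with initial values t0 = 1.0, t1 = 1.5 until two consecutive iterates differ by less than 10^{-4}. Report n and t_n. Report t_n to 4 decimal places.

f(1.0) = -1.891718, f(1.5) = 2.112534
t2 = 1.500000 − 2.112534·(0.500000)/(4.004252) = 1.236214;  |Δ| = 0.263786
f(1.236214) = -0.354267
t3 = 1.236214 − (-0.354267)·(-0.263786)/(-2.466801) = 1.274097;  |Δ| = 0.037883
f(1.274097) = -0.054502
t4 = 1.274097 − (-0.054502)·(0.037883)/(0.299766) = 1.280985;  |Δ| = 0.006888
f(1.280985) = 0.001781
t5 = 1.280985 − 0.001781·(0.006888)/(0.056283) = 1.280767;  |Δ| = 0.000218
f(1.280767) = -0.000009
t6 = 1.280767 − (-0.000009)·(-0.000218)/(-0.001789) = 1.280768;  |Δ| = 0.000001
|t6 − t5| = 0.000001 < 10^{-4}

n = 6, t_n = 1.2808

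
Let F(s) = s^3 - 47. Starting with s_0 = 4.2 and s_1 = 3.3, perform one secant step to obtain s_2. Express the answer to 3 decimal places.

F(4.2) = 27.08800, F(3.3) = -11.06300
s_2 = 3.30000 − (-11.06300)·(3.30000 − 4.20000) / (-11.06300 − 27.08800) = 3.30000 − (9.95670)/(-38.15100) = 3.56098

3.561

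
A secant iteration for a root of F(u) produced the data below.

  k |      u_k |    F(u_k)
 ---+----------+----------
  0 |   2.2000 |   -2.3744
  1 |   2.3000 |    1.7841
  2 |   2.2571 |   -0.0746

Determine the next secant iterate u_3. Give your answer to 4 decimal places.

2.2588

u_3 = 2.2571 − (-0.0746)·(2.2571 − 2.3000) / (-0.0746 − 1.7841)
   = 2.2571 − (0.003200)/(-1.858700) = 2.258822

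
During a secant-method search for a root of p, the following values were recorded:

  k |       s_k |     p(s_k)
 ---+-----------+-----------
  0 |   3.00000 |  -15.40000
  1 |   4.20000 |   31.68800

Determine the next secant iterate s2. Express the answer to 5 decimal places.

s2 = 4.20000 − 31.68800·(4.20000 − 3.00000) / (31.68800 − (-15.40000))
   = 4.20000 − (38.0256000)/(47.0880000) = 3.3924567

3.39246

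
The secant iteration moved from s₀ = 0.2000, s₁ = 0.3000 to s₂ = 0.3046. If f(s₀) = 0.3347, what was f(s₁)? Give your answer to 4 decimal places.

0.0147

The secant line through (0.2000, 0.3347) and (0.3000, f(s₁)) crosses zero at s₂ = 0.3046.
So (0.2000, 0.3347), (0.3000, f(s₁)), (0.3046, 0) are collinear:
f(s₁) = 0.3347 · (0.3000 − 0.3046) / (0.2000 − 0.3046) = 0.3347 · (-0.004600)/(-0.104600) = 0.014719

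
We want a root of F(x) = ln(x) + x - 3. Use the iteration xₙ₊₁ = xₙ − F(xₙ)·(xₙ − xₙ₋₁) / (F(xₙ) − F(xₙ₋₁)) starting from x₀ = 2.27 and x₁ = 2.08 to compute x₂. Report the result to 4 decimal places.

F(2.27) = 0.089780, F(2.08) = -0.187632
x₂ = 2.080000 − (-0.187632)·(2.080000 − 2.270000) / (-0.187632 − 0.089780) = 2.080000 − (0.035650)/(-0.277412) = 2.208510

2.2085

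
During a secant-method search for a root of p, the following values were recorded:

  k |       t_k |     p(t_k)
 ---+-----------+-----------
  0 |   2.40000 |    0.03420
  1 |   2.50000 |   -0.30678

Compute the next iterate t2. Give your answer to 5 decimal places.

2.41003

t2 = 2.50000 − (-0.30678)·(2.50000 − 2.40000) / (-0.30678 − 0.03420)
   = 2.50000 − (-0.0306780)/(-0.3409800) = 2.4100299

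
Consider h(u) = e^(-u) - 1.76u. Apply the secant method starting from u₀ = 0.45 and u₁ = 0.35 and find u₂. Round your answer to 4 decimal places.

0.3865

h(0.45) = -0.154372, h(0.35) = 0.088688
u₂ = 0.350000 − 0.088688·(0.350000 − 0.450000) / (0.088688 − (-0.154372)) = 0.350000 − (-0.008869)/(0.243060) = 0.386488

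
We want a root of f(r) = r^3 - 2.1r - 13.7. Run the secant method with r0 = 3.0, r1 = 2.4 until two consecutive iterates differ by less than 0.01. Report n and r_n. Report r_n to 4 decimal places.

n = 4, r_n = 2.6840

f(3.0) = 7.000000, f(2.4) = -4.916000
r2 = 2.400000 − (-4.916000)·(-0.600000)/(-11.916000) = 2.647533;  |Δ| = 0.247533
f(2.647533) = -0.702125
r3 = 2.647533 − (-0.702125)·(0.247533)/(4.213875) = 2.688777;  |Δ| = 0.041244
f(2.688777) = 0.092143
r4 = 2.688777 − 0.092143·(0.041244)/(0.794267) = 2.683992;  |Δ| = 0.004785
|r4 − r3| = 0.004785 < 0.01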